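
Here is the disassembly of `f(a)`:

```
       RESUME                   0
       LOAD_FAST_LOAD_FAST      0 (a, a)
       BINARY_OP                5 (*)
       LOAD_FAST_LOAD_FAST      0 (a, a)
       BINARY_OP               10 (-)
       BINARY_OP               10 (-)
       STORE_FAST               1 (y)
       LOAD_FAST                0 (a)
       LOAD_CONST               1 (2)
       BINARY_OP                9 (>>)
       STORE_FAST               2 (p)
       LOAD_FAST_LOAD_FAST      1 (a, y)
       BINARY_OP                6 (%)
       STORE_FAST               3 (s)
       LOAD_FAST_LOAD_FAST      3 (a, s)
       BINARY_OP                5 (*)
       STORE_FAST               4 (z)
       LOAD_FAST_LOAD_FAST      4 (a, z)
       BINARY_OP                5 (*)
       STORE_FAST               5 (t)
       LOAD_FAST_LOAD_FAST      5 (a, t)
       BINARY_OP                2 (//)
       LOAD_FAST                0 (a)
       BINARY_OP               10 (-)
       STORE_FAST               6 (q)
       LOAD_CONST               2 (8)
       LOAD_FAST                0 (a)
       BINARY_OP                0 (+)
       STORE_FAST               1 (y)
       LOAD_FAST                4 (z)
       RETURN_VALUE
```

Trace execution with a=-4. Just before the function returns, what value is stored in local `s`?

12

LOAD_FAST_LOAD_FAST a,a → push -4,-4. Stack: [-4, -4]
BINARY_OP * → -4 * -4 = 16. Stack: [16]
LOAD_FAST_LOAD_FAST a,a → push -4,-4. Stack: [16, -4, -4]
BINARY_OP - → -4 - -4 = 0. Stack: [16, 0]
BINARY_OP - → 16 - 0 = 16. Stack: [16]
STORE_FAST y → y=16. Stack: []
LOAD_FAST a → push -4. Stack: [-4]
LOAD_CONST → push 2. Stack: [-4, 2]
BINARY_OP >> → -4 >> 2 = -1. Stack: [-1]
STORE_FAST p → p=-1. Stack: []
LOAD_FAST_LOAD_FAST a,y → push -4,16. Stack: [-4, 16]
BINARY_OP % → -4 % 16 = 12. Stack: [12]
STORE_FAST s → s=12. Stack: []
LOAD_FAST_LOAD_FAST a,s → push -4,12. Stack: [-4, 12]
BINARY_OP * → -4 * 12 = -48. Stack: [-48]
STORE_FAST z → z=-48. Stack: []
LOAD_FAST_LOAD_FAST a,z → push -4,-48. Stack: [-4, -48]
BINARY_OP * → -4 * -48 = 192. Stack: [192]
STORE_FAST t → t=192. Stack: []
LOAD_FAST_LOAD_FAST a,t → push -4,192. Stack: [-4, 192]
BINARY_OP // → -4 // 192 = -1. Stack: [-1]
LOAD_FAST a → push -4. Stack: [-1, -4]
BINARY_OP - → -1 - -4 = 3. Stack: [3]
STORE_FAST q → q=3. Stack: []
LOAD_CONST → push 8. Stack: [8]
LOAD_FAST a → push -4. Stack: [8, -4]
BINARY_OP + → 8 + -4 = 4. Stack: [4]
STORE_FAST y → y=4. Stack: []
LOAD_FAST z → push -48. Stack: [-48]
RETURN_VALUE → return -48.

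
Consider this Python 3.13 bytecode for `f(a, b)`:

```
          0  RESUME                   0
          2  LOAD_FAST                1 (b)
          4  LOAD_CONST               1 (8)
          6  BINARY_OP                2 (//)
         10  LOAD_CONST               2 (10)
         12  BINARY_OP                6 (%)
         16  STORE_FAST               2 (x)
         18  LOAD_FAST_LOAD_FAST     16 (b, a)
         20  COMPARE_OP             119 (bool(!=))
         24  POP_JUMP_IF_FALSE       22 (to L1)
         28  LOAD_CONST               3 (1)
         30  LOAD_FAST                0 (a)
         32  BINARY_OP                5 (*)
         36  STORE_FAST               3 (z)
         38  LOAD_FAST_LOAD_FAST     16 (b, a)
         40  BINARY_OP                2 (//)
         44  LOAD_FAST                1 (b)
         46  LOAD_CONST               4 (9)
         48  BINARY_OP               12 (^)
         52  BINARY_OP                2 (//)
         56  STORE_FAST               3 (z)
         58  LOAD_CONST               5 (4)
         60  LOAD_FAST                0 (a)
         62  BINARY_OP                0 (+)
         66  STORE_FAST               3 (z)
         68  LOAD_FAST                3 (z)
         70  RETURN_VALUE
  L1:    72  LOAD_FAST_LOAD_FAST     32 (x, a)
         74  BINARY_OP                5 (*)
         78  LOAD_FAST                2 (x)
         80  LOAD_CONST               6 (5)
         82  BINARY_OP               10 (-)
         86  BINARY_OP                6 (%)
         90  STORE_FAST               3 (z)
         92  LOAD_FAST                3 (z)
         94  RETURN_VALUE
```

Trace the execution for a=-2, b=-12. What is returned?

2

LOAD_FAST b → push -12. Stack: [-12]
LOAD_CONST → push 8. Stack: [-12, 8]
BINARY_OP // → -12 // 8 = -2. Stack: [-2]
LOAD_CONST → push 10. Stack: [-2, 10]
BINARY_OP % → -2 % 10 = 8. Stack: [8]
STORE_FAST x → x=8. Stack: []
LOAD_FAST_LOAD_FAST b,a → push -12,-2. Stack: [-12, -2]
COMPARE_OP bool(!=) → -12 vs -2 = True. Stack: [True]
POP_JUMP_IF_FALSE → pop True; no jump. Stack: []
LOAD_CONST → push 1. Stack: [1]
LOAD_FAST a → push -2. Stack: [1, -2]
BINARY_OP * → 1 * -2 = -2. Stack: [-2]
STORE_FAST z → z=-2. Stack: []
LOAD_FAST_LOAD_FAST b,a → push -12,-2. Stack: [-12, -2]
BINARY_OP // → -12 // -2 = 6. Stack: [6]
LOAD_FAST b → push -12. Stack: [6, -12]
LOAD_CONST → push 9. Stack: [6, -12, 9]
BINARY_OP ^ → -12 ^ 9 = -3. Stack: [6, -3]
BINARY_OP // → 6 // -3 = -2. Stack: [-2]
STORE_FAST z → z=-2. Stack: []
LOAD_CONST → push 4. Stack: [4]
LOAD_FAST a → push -2. Stack: [4, -2]
BINARY_OP + → 4 + -2 = 2. Stack: [2]
STORE_FAST z → z=2. Stack: []
LOAD_FAST z → push 2. Stack: [2]
RETURN_VALUE → return 2.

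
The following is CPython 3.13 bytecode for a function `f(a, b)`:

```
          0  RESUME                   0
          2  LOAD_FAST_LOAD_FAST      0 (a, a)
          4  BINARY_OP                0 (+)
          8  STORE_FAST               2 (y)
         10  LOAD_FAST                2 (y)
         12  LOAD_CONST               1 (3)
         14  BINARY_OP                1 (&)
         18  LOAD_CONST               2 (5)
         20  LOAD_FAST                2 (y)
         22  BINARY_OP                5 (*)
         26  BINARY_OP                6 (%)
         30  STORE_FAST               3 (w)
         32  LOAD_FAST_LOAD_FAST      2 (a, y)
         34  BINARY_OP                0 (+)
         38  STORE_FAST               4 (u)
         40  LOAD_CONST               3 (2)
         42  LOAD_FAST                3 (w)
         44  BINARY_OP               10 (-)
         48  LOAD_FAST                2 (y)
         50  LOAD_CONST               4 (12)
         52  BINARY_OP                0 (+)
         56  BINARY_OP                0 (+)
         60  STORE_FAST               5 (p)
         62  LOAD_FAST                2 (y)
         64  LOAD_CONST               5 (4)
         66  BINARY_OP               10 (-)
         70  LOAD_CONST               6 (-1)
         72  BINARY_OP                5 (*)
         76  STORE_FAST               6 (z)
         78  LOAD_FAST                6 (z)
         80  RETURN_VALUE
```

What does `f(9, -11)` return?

LOAD_FAST_LOAD_FAST a,a → push 9,9. Stack: [9, 9]
BINARY_OP + → 9 + 9 = 18. Stack: [18]
STORE_FAST y → y=18. Stack: []
LOAD_FAST y → push 18. Stack: [18]
LOAD_CONST → push 3. Stack: [18, 3]
BINARY_OP & → 18 & 3 = 2. Stack: [2]
LOAD_CONST → push 5. Stack: [2, 5]
LOAD_FAST y → push 18. Stack: [2, 5, 18]
BINARY_OP * → 5 * 18 = 90. Stack: [2, 90]
BINARY_OP % → 2 % 90 = 2. Stack: [2]
STORE_FAST w → w=2. Stack: []
LOAD_FAST_LOAD_FAST a,y → push 9,18. Stack: [9, 18]
BINARY_OP + → 9 + 18 = 27. Stack: [27]
STORE_FAST u → u=27. Stack: []
LOAD_CONST → push 2. Stack: [2]
LOAD_FAST w → push 2. Stack: [2, 2]
BINARY_OP - → 2 - 2 = 0. Stack: [0]
LOAD_FAST y → push 18. Stack: [0, 18]
LOAD_CONST → push 12. Stack: [0, 18, 12]
BINARY_OP + → 18 + 12 = 30. Stack: [0, 30]
BINARY_OP + → 0 + 30 = 30. Stack: [30]
STORE_FAST p → p=30. Stack: []
LOAD_FAST y → push 18. Stack: [18]
LOAD_CONST → push 4. Stack: [18, 4]
BINARY_OP - → 18 - 4 = 14. Stack: [14]
LOAD_CONST → push -1. Stack: [14, -1]
BINARY_OP * → 14 * -1 = -14. Stack: [-14]
STORE_FAST z → z=-14. Stack: []
LOAD_FAST z → push -14. Stack: [-14]
RETURN_VALUE → return -14.

-14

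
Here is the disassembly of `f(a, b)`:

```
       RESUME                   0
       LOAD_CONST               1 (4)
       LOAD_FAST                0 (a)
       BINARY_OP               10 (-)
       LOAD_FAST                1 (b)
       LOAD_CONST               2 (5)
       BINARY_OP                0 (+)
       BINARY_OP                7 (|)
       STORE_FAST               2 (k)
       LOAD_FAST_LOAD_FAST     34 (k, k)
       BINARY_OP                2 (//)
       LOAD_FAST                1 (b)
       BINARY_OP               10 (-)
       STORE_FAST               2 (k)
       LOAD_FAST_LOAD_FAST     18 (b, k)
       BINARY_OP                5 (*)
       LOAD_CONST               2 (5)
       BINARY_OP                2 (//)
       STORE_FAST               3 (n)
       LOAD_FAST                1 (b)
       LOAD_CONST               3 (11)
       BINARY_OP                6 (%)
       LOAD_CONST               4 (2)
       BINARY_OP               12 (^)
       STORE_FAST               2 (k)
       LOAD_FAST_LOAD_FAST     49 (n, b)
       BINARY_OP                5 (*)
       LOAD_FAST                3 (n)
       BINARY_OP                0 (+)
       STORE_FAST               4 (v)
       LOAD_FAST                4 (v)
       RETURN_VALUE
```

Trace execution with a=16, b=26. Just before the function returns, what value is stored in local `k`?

6

LOAD_CONST → push 4. Stack: [4]
LOAD_FAST a → push 16. Stack: [4, 16]
BINARY_OP - → 4 - 16 = -12. Stack: [-12]
LOAD_FAST b → push 26. Stack: [-12, 26]
LOAD_CONST → push 5. Stack: [-12, 26, 5]
BINARY_OP + → 26 + 5 = 31. Stack: [-12, 31]
BINARY_OP | → -12 | 31 = -1. Stack: [-1]
STORE_FAST k → k=-1. Stack: []
LOAD_FAST_LOAD_FAST k,k → push -1,-1. Stack: [-1, -1]
BINARY_OP // → -1 // -1 = 1. Stack: [1]
LOAD_FAST b → push 26. Stack: [1, 26]
BINARY_OP - → 1 - 26 = -25. Stack: [-25]
STORE_FAST k → k=-25. Stack: []
LOAD_FAST_LOAD_FAST b,k → push 26,-25. Stack: [26, -25]
BINARY_OP * → 26 * -25 = -650. Stack: [-650]
LOAD_CONST → push 5. Stack: [-650, 5]
BINARY_OP // → -650 // 5 = -130. Stack: [-130]
STORE_FAST n → n=-130. Stack: []
LOAD_FAST b → push 26. Stack: [26]
LOAD_CONST → push 11. Stack: [26, 11]
BINARY_OP % → 26 % 11 = 4. Stack: [4]
LOAD_CONST → push 2. Stack: [4, 2]
BINARY_OP ^ → 4 ^ 2 = 6. Stack: [6]
STORE_FAST k → k=6. Stack: []
LOAD_FAST_LOAD_FAST n,b → push -130,26. Stack: [-130, 26]
BINARY_OP * → -130 * 26 = -3380. Stack: [-3380]
LOAD_FAST n → push -130. Stack: [-3380, -130]
BINARY_OP + → -3380 + -130 = -3510. Stack: [-3510]
STORE_FAST v → v=-3510. Stack: []
LOAD_FAST v → push -3510. Stack: [-3510]
RETURN_VALUE → return -3510.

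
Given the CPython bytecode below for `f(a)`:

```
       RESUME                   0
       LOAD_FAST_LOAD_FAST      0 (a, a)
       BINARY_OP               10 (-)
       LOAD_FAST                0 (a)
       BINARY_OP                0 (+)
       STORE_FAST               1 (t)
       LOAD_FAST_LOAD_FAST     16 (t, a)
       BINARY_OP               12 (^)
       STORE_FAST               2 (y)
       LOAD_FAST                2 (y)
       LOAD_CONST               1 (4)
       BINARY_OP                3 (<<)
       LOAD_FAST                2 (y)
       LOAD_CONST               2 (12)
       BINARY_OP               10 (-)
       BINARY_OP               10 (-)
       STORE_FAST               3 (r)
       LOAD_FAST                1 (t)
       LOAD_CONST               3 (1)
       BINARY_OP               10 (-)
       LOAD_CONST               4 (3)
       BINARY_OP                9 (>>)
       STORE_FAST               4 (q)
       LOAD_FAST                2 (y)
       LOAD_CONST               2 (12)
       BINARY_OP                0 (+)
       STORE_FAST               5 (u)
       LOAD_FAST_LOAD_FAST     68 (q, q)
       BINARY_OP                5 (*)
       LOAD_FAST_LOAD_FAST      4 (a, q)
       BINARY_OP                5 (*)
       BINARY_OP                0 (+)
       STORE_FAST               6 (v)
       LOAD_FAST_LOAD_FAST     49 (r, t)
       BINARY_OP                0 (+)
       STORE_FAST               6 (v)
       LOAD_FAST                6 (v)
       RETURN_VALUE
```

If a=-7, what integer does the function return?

LOAD_FAST_LOAD_FAST a,a → push -7,-7. Stack: [-7, -7]
BINARY_OP - → -7 - -7 = 0. Stack: [0]
LOAD_FAST a → push -7. Stack: [0, -7]
BINARY_OP + → 0 + -7 = -7. Stack: [-7]
STORE_FAST t → t=-7. Stack: []
LOAD_FAST_LOAD_FAST t,a → push -7,-7. Stack: [-7, -7]
BINARY_OP ^ → -7 ^ -7 = 0. Stack: [0]
STORE_FAST y → y=0. Stack: []
LOAD_FAST y → push 0. Stack: [0]
LOAD_CONST → push 4. Stack: [0, 4]
BINARY_OP << → 0 << 4 = 0. Stack: [0]
LOAD_FAST y → push 0. Stack: [0, 0]
LOAD_CONST → push 12. Stack: [0, 0, 12]
BINARY_OP - → 0 - 12 = -12. Stack: [0, -12]
BINARY_OP - → 0 - -12 = 12. Stack: [12]
STORE_FAST r → r=12. Stack: []
LOAD_FAST t → push -7. Stack: [-7]
LOAD_CONST → push 1. Stack: [-7, 1]
BINARY_OP - → -7 - 1 = -8. Stack: [-8]
LOAD_CONST → push 3. Stack: [-8, 3]
BINARY_OP >> → -8 >> 3 = -1. Stack: [-1]
STORE_FAST q → q=-1. Stack: []
LOAD_FAST y → push 0. Stack: [0]
LOAD_CONST → push 12. Stack: [0, 12]
BINARY_OP + → 0 + 12 = 12. Stack: [12]
STORE_FAST u → u=12. Stack: []
LOAD_FAST_LOAD_FAST q,q → push -1,-1. Stack: [-1, -1]
BINARY_OP * → -1 * -1 = 1. Stack: [1]
LOAD_FAST_LOAD_FAST a,q → push -7,-1. Stack: [1, -7, -1]
BINARY_OP * → -7 * -1 = 7. Stack: [1, 7]
BINARY_OP + → 1 + 7 = 8. Stack: [8]
STORE_FAST v → v=8. Stack: []
LOAD_FAST_LOAD_FAST r,t → push 12,-7. Stack: [12, -7]
BINARY_OP + → 12 + -7 = 5. Stack: [5]
STORE_FAST v → v=5. Stack: []
LOAD_FAST v → push 5. Stack: [5]
RETURN_VALUE → return 5.

5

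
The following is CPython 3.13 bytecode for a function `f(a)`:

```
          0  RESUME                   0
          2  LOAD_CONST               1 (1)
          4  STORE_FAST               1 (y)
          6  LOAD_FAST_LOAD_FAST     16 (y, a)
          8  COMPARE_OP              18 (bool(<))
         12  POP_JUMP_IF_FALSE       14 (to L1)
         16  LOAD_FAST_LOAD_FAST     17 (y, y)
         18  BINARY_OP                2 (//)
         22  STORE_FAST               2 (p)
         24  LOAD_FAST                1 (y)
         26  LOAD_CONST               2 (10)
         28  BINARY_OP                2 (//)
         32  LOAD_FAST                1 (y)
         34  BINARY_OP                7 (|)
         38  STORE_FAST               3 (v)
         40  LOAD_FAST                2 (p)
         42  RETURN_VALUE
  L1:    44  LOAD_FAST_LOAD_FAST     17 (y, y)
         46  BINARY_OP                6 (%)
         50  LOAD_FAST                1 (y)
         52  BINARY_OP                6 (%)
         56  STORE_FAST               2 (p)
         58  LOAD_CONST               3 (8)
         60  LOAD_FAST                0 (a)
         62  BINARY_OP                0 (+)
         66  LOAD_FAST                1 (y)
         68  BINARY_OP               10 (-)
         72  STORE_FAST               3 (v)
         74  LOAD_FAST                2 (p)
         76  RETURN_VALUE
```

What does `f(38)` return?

LOAD_CONST → push 1. Stack: [1]
STORE_FAST y → y=1. Stack: []
LOAD_FAST_LOAD_FAST y,a → push 1,38. Stack: [1, 38]
COMPARE_OP bool(<) → 1 vs 38 = True. Stack: [True]
POP_JUMP_IF_FALSE → pop True; no jump. Stack: []
LOAD_FAST_LOAD_FAST y,y → push 1,1. Stack: [1, 1]
BINARY_OP // → 1 // 1 = 1. Stack: [1]
STORE_FAST p → p=1. Stack: []
LOAD_FAST y → push 1. Stack: [1]
LOAD_CONST → push 10. Stack: [1, 10]
BINARY_OP // → 1 // 10 = 0. Stack: [0]
LOAD_FAST y → push 1. Stack: [0, 1]
BINARY_OP | → 0 | 1 = 1. Stack: [1]
STORE_FAST v → v=1. Stack: []
LOAD_FAST p → push 1. Stack: [1]
RETURN_VALUE → return 1.

1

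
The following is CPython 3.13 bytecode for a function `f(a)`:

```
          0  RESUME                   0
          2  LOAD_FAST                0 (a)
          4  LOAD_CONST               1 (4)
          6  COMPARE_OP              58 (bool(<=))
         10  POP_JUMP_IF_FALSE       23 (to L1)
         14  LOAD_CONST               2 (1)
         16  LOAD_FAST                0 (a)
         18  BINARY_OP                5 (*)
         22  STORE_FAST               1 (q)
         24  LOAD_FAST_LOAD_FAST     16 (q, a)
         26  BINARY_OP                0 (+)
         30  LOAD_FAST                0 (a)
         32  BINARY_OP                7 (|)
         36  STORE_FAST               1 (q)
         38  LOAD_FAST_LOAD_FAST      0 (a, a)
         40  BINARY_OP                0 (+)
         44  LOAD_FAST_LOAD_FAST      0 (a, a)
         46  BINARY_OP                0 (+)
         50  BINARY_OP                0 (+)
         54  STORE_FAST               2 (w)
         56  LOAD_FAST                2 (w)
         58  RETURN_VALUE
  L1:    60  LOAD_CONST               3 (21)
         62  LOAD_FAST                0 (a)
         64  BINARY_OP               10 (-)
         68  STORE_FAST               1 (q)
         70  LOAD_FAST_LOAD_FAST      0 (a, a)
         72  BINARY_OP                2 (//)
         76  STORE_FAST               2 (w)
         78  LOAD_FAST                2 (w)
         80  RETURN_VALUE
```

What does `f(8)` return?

1

LOAD_FAST a → push 8. Stack: [8]
LOAD_CONST → push 4. Stack: [8, 4]
COMPARE_OP bool(<=) → 8 vs 4 = False. Stack: [False]
POP_JUMP_IF_FALSE → pop False; jump. Stack: []
LOAD_CONST → push 21. Stack: [21]
LOAD_FAST a → push 8. Stack: [21, 8]
BINARY_OP - → 21 - 8 = 13. Stack: [13]
STORE_FAST q → q=13. Stack: []
LOAD_FAST_LOAD_FAST a,a → push 8,8. Stack: [8, 8]
BINARY_OP // → 8 // 8 = 1. Stack: [1]
STORE_FAST w → w=1. Stack: []
LOAD_FAST w → push 1. Stack: [1]
RETURN_VALUE → return 1.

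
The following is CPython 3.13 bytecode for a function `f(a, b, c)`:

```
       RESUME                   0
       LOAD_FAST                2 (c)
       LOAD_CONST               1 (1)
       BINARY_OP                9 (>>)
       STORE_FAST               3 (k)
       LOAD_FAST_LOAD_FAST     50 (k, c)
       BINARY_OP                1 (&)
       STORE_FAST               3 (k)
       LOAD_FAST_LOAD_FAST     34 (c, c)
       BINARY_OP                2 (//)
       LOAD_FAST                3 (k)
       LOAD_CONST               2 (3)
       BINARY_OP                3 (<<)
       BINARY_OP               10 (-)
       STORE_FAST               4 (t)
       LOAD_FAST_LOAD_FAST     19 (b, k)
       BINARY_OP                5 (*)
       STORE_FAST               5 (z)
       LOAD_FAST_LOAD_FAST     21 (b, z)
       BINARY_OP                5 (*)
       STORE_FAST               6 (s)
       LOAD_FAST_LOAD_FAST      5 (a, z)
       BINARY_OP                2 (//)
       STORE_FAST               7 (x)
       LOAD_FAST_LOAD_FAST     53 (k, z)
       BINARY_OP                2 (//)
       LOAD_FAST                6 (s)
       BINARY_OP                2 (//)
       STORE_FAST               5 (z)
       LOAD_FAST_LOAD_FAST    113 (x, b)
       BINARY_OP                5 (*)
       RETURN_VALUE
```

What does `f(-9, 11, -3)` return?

0

LOAD_FAST c → push -3. Stack: [-3]
LOAD_CONST → push 1. Stack: [-3, 1]
BINARY_OP >> → -3 >> 1 = -2. Stack: [-2]
STORE_FAST k → k=-2. Stack: []
LOAD_FAST_LOAD_FAST k,c → push -2,-3. Stack: [-2, -3]
BINARY_OP & → -2 & -3 = -4. Stack: [-4]
STORE_FAST k → k=-4. Stack: []
LOAD_FAST_LOAD_FAST c,c → push -3,-3. Stack: [-3, -3]
BINARY_OP // → -3 // -3 = 1. Stack: [1]
LOAD_FAST k → push -4. Stack: [1, -4]
LOAD_CONST → push 3. Stack: [1, -4, 3]
BINARY_OP << → -4 << 3 = -32. Stack: [1, -32]
BINARY_OP - → 1 - -32 = 33. Stack: [33]
STORE_FAST t → t=33. Stack: []
LOAD_FAST_LOAD_FAST b,k → push 11,-4. Stack: [11, -4]
BINARY_OP * → 11 * -4 = -44. Stack: [-44]
STORE_FAST z → z=-44. Stack: []
LOAD_FAST_LOAD_FAST b,z → push 11,-44. Stack: [11, -44]
BINARY_OP * → 11 * -44 = -484. Stack: [-484]
STORE_FAST s → s=-484. Stack: []
LOAD_FAST_LOAD_FAST a,z → push -9,-44. Stack: [-9, -44]
BINARY_OP // → -9 // -44 = 0. Stack: [0]
STORE_FAST x → x=0. Stack: []
LOAD_FAST_LOAD_FAST k,z → push -4,-44. Stack: [-4, -44]
BINARY_OP // → -4 // -44 = 0. Stack: [0]
LOAD_FAST s → push -484. Stack: [0, -484]
BINARY_OP // → 0 // -484 = 0. Stack: [0]
STORE_FAST z → z=0. Stack: []
LOAD_FAST_LOAD_FAST x,b → push 0,11. Stack: [0, 11]
BINARY_OP * → 0 * 11 = 0. Stack: [0]
RETURN_VALUE → return 0.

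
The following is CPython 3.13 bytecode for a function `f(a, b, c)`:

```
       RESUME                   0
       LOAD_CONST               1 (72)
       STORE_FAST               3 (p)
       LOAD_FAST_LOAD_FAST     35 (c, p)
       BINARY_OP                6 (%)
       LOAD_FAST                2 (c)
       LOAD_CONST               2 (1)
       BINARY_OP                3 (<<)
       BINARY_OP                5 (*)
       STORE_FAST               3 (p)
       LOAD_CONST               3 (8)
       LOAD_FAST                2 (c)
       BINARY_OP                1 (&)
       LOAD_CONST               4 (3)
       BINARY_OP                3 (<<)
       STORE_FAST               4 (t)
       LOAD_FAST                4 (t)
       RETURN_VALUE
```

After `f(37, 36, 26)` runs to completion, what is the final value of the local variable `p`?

LOAD_CONST → push 72. Stack: [72]
STORE_FAST p → p=72. Stack: []
LOAD_FAST_LOAD_FAST c,p → push 26,72. Stack: [26, 72]
BINARY_OP % → 26 % 72 = 26. Stack: [26]
LOAD_FAST c → push 26. Stack: [26, 26]
LOAD_CONST → push 1. Stack: [26, 26, 1]
BINARY_OP << → 26 << 1 = 52. Stack: [26, 52]
BINARY_OP * → 26 * 52 = 1352. Stack: [1352]
STORE_FAST p → p=1352. Stack: []
LOAD_CONST → push 8. Stack: [8]
LOAD_FAST c → push 26. Stack: [8, 26]
BINARY_OP & → 8 & 26 = 8. Stack: [8]
LOAD_CONST → push 3. Stack: [8, 3]
BINARY_OP << → 8 << 3 = 64. Stack: [64]
STORE_FAST t → t=64. Stack: []
LOAD_FAST t → push 64. Stack: [64]
RETURN_VALUE → return 64.

1352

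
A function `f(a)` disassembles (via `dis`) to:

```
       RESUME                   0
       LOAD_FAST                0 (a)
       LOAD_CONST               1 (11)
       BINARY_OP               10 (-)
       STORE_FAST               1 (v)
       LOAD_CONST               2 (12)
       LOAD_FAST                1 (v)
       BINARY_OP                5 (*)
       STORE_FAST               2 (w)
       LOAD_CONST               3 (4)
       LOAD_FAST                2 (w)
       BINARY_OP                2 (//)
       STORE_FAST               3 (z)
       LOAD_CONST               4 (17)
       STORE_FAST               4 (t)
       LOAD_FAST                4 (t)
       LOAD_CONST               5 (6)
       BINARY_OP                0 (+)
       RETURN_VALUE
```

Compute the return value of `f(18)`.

LOAD_FAST a → push 18. Stack: [18]
LOAD_CONST → push 11. Stack: [18, 11]
BINARY_OP - → 18 - 11 = 7. Stack: [7]
STORE_FAST v → v=7. Stack: []
LOAD_CONST → push 12. Stack: [12]
LOAD_FAST v → push 7. Stack: [12, 7]
BINARY_OP * → 12 * 7 = 84. Stack: [84]
STORE_FAST w → w=84. Stack: []
LOAD_CONST → push 4. Stack: [4]
LOAD_FAST w → push 84. Stack: [4, 84]
BINARY_OP // → 4 // 84 = 0. Stack: [0]
STORE_FAST z → z=0. Stack: []
LOAD_CONST → push 17. Stack: [17]
STORE_FAST t → t=17. Stack: []
LOAD_FAST t → push 17. Stack: [17]
LOAD_CONST → push 6. Stack: [17, 6]
BINARY_OP + → 17 + 6 = 23. Stack: [23]
RETURN_VALUE → return 23.

23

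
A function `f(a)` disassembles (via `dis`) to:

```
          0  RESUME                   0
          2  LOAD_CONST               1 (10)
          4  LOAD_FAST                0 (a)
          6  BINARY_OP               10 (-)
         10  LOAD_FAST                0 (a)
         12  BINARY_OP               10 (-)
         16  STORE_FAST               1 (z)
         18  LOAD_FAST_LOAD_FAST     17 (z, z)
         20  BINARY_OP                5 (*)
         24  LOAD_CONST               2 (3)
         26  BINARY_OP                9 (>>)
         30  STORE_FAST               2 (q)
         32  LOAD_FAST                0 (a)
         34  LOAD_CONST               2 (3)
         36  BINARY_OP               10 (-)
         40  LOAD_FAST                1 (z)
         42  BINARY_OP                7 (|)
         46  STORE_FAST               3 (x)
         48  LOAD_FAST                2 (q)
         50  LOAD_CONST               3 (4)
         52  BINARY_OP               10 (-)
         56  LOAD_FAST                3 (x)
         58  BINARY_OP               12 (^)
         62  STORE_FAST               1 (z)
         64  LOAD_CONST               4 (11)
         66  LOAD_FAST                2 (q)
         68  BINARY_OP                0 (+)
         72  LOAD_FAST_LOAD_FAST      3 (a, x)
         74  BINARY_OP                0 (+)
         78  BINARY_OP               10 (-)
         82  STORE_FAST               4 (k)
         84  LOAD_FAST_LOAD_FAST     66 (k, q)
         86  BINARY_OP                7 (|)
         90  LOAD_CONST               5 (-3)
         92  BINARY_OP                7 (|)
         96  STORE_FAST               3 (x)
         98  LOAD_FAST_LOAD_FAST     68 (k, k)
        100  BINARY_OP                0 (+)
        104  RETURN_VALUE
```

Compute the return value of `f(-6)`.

LOAD_CONST → push 10. Stack: [10]
LOAD_FAST a → push -6. Stack: [10, -6]
BINARY_OP - → 10 - -6 = 16. Stack: [16]
LOAD_FAST a → push -6. Stack: [16, -6]
BINARY_OP - → 16 - -6 = 22. Stack: [22]
STORE_FAST z → z=22. Stack: []
LOAD_FAST_LOAD_FAST z,z → push 22,22. Stack: [22, 22]
BINARY_OP * → 22 * 22 = 484. Stack: [484]
LOAD_CONST → push 3. Stack: [484, 3]
BINARY_OP >> → 484 >> 3 = 60. Stack: [60]
STORE_FAST q → q=60. Stack: []
LOAD_FAST a → push -6. Stack: [-6]
LOAD_CONST → push 3. Stack: [-6, 3]
BINARY_OP - → -6 - 3 = -9. Stack: [-9]
LOAD_FAST z → push 22. Stack: [-9, 22]
BINARY_OP | → -9 | 22 = -9. Stack: [-9]
STORE_FAST x → x=-9. Stack: []
LOAD_FAST q → push 60. Stack: [60]
LOAD_CONST → push 4. Stack: [60, 4]
BINARY_OP - → 60 - 4 = 56. Stack: [56]
LOAD_FAST x → push -9. Stack: [56, -9]
BINARY_OP ^ → 56 ^ -9 = -49. Stack: [-49]
STORE_FAST z → z=-49. Stack: []
LOAD_CONST → push 11. Stack: [11]
LOAD_FAST q → push 60. Stack: [11, 60]
BINARY_OP + → 11 + 60 = 71. Stack: [71]
LOAD_FAST_LOAD_FAST a,x → push -6,-9. Stack: [71, -6, -9]
BINARY_OP + → -6 + -9 = -15. Stack: [71, -15]
BINARY_OP - → 71 - -15 = 86. Stack: [86]
STORE_FAST k → k=86. Stack: []
LOAD_FAST_LOAD_FAST k,q → push 86,60. Stack: [86, 60]
BINARY_OP | → 86 | 60 = 126. Stack: [126]
LOAD_CONST → push -3. Stack: [126, -3]
BINARY_OP | → 126 | -3 = -1. Stack: [-1]
STORE_FAST x → x=-1. Stack: []
LOAD_FAST_LOAD_FAST k,k → push 86,86. Stack: [86, 86]
BINARY_OP + → 86 + 86 = 172. Stack: [172]
RETURN_VALUE → return 172.

172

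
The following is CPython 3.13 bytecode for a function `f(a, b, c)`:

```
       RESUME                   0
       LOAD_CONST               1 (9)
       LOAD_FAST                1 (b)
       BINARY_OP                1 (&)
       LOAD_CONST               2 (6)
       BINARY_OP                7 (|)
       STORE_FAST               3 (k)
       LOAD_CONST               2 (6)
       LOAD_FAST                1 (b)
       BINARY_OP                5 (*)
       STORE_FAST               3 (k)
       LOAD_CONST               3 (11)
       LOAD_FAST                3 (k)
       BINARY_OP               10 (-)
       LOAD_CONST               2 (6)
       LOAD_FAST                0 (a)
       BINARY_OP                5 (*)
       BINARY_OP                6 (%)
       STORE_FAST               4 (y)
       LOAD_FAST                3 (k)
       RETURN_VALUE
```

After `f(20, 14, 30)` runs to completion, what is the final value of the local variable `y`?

47

LOAD_CONST → push 9. Stack: [9]
LOAD_FAST b → push 14. Stack: [9, 14]
BINARY_OP & → 9 & 14 = 8. Stack: [8]
LOAD_CONST → push 6. Stack: [8, 6]
BINARY_OP | → 8 | 6 = 14. Stack: [14]
STORE_FAST k → k=14. Stack: []
LOAD_CONST → push 6. Stack: [6]
LOAD_FAST b → push 14. Stack: [6, 14]
BINARY_OP * → 6 * 14 = 84. Stack: [84]
STORE_FAST k → k=84. Stack: []
LOAD_CONST → push 11. Stack: [11]
LOAD_FAST k → push 84. Stack: [11, 84]
BINARY_OP - → 11 - 84 = -73. Stack: [-73]
LOAD_CONST → push 6. Stack: [-73, 6]
LOAD_FAST a → push 20. Stack: [-73, 6, 20]
BINARY_OP * → 6 * 20 = 120. Stack: [-73, 120]
BINARY_OP % → -73 % 120 = 47. Stack: [47]
STORE_FAST y → y=47. Stack: []
LOAD_FAST k → push 84. Stack: [84]
RETURN_VALUE → return 84.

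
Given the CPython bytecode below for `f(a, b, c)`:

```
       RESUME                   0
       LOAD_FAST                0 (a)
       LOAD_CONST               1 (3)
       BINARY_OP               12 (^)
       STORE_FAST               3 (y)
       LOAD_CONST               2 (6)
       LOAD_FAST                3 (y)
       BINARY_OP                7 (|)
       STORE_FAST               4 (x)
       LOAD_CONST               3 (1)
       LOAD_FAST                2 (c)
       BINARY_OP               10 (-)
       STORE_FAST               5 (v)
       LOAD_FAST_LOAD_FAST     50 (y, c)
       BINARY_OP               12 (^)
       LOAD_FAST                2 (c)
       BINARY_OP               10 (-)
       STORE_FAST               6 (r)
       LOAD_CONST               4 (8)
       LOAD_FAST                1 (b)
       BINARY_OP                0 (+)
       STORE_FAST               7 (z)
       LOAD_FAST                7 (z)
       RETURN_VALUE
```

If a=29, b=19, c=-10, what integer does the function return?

27

LOAD_FAST a → push 29. Stack: [29]
LOAD_CONST → push 3. Stack: [29, 3]
BINARY_OP ^ → 29 ^ 3 = 30. Stack: [30]
STORE_FAST y → y=30. Stack: []
LOAD_CONST → push 6. Stack: [6]
LOAD_FAST y → push 30. Stack: [6, 30]
BINARY_OP | → 6 | 30 = 30. Stack: [30]
STORE_FAST x → x=30. Stack: []
LOAD_CONST → push 1. Stack: [1]
LOAD_FAST c → push -10. Stack: [1, -10]
BINARY_OP - → 1 - -10 = 11. Stack: [11]
STORE_FAST v → v=11. Stack: []
LOAD_FAST_LOAD_FAST y,c → push 30,-10. Stack: [30, -10]
BINARY_OP ^ → 30 ^ -10 = -24. Stack: [-24]
LOAD_FAST c → push -10. Stack: [-24, -10]
BINARY_OP - → -24 - -10 = -14. Stack: [-14]
STORE_FAST r → r=-14. Stack: []
LOAD_CONST → push 8. Stack: [8]
LOAD_FAST b → push 19. Stack: [8, 19]
BINARY_OP + → 8 + 19 = 27. Stack: [27]
STORE_FAST z → z=27. Stack: []
LOAD_FAST z → push 27. Stack: [27]
RETURN_VALUE → return 27.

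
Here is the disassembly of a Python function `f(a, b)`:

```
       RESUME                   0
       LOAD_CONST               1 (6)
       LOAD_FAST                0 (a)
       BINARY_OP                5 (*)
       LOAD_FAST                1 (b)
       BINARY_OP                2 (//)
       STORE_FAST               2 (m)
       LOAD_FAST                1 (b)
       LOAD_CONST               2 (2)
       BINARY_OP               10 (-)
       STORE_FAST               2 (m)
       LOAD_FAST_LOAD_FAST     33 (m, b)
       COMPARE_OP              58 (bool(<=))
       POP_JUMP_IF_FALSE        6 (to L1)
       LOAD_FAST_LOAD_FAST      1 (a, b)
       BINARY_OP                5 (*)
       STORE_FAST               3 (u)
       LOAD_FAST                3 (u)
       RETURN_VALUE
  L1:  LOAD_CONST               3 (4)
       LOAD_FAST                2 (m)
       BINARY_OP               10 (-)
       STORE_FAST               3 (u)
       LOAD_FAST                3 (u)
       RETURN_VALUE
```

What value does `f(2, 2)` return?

LOAD_CONST → push 6. Stack: [6]
LOAD_FAST a → push 2. Stack: [6, 2]
BINARY_OP * → 6 * 2 = 12. Stack: [12]
LOAD_FAST b → push 2. Stack: [12, 2]
BINARY_OP // → 12 // 2 = 6. Stack: [6]
STORE_FAST m → m=6. Stack: []
LOAD_FAST b → push 2. Stack: [2]
LOAD_CONST → push 2. Stack: [2, 2]
BINARY_OP - → 2 - 2 = 0. Stack: [0]
STORE_FAST m → m=0. Stack: []
LOAD_FAST_LOAD_FAST m,b → push 0,2. Stack: [0, 2]
COMPARE_OP bool(<=) → 0 vs 2 = True. Stack: [True]
POP_JUMP_IF_FALSE → pop True; no jump. Stack: []
LOAD_FAST_LOAD_FAST a,b → push 2,2. Stack: [2, 2]
BINARY_OP * → 2 * 2 = 4. Stack: [4]
STORE_FAST u → u=4. Stack: []
LOAD_FAST u → push 4. Stack: [4]
RETURN_VALUE → return 4.

4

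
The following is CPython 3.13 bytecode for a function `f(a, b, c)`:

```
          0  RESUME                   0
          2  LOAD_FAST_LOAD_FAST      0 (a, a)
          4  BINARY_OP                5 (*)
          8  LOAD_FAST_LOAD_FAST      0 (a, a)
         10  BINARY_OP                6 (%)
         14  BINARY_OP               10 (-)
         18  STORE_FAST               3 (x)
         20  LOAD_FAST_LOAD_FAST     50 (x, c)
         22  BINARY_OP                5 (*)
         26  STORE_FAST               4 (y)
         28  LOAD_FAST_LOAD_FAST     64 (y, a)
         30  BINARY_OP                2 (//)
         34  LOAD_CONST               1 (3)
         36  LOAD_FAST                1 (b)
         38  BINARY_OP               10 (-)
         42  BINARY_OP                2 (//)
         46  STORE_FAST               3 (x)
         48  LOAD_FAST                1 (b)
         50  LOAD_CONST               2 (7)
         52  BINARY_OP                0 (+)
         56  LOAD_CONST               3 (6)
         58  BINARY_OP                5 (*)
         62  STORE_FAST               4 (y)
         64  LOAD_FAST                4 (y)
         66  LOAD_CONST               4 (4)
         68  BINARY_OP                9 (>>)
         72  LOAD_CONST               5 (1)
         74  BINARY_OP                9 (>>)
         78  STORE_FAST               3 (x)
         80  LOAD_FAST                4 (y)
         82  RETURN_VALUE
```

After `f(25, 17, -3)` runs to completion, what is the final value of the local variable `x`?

LOAD_FAST_LOAD_FAST a,a → push 25,25. Stack: [25, 25]
BINARY_OP * → 25 * 25 = 625. Stack: [625]
LOAD_FAST_LOAD_FAST a,a → push 25,25. Stack: [625, 25, 25]
BINARY_OP % → 25 % 25 = 0. Stack: [625, 0]
BINARY_OP - → 625 - 0 = 625. Stack: [625]
STORE_FAST x → x=625. Stack: []
LOAD_FAST_LOAD_FAST x,c → push 625,-3. Stack: [625, -3]
BINARY_OP * → 625 * -3 = -1875. Stack: [-1875]
STORE_FAST y → y=-1875. Stack: []
LOAD_FAST_LOAD_FAST y,a → push -1875,25. Stack: [-1875, 25]
BINARY_OP // → -1875 // 25 = -75. Stack: [-75]
LOAD_CONST → push 3. Stack: [-75, 3]
LOAD_FAST b → push 17. Stack: [-75, 3, 17]
BINARY_OP - → 3 - 17 = -14. Stack: [-75, -14]
BINARY_OP // → -75 // -14 = 5. Stack: [5]
STORE_FAST x → x=5. Stack: []
LOAD_FAST b → push 17. Stack: [17]
LOAD_CONST → push 7. Stack: [17, 7]
BINARY_OP + → 17 + 7 = 24. Stack: [24]
LOAD_CONST → push 6. Stack: [24, 6]
BINARY_OP * → 24 * 6 = 144. Stack: [144]
STORE_FAST y → y=144. Stack: []
LOAD_FAST y → push 144. Stack: [144]
LOAD_CONST → push 4. Stack: [144, 4]
BINARY_OP >> → 144 >> 4 = 9. Stack: [9]
LOAD_CONST → push 1. Stack: [9, 1]
BINARY_OP >> → 9 >> 1 = 4. Stack: [4]
STORE_FAST x → x=4. Stack: []
LOAD_FAST y → push 144. Stack: [144]
RETURN_VALUE → return 144.

4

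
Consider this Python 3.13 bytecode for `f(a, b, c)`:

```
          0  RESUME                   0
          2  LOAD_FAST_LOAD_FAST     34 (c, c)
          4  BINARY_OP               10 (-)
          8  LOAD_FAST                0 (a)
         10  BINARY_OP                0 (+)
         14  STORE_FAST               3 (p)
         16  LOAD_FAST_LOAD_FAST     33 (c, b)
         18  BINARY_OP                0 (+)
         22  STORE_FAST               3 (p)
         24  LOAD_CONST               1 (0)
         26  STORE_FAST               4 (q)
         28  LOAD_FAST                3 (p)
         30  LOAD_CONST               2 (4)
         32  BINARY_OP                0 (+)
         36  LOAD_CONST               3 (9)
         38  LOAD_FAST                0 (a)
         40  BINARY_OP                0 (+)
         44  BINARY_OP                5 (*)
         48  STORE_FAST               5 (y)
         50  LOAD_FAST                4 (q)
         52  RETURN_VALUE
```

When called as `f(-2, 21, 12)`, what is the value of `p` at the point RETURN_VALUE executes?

LOAD_FAST_LOAD_FAST c,c → push 12,12. Stack: [12, 12]
BINARY_OP - → 12 - 12 = 0. Stack: [0]
LOAD_FAST a → push -2. Stack: [0, -2]
BINARY_OP + → 0 + -2 = -2. Stack: [-2]
STORE_FAST p → p=-2. Stack: []
LOAD_FAST_LOAD_FAST c,b → push 12,21. Stack: [12, 21]
BINARY_OP + → 12 + 21 = 33. Stack: [33]
STORE_FAST p → p=33. Stack: []
LOAD_CONST → push 0. Stack: [0]
STORE_FAST q → q=0. Stack: []
LOAD_FAST p → push 33. Stack: [33]
LOAD_CONST → push 4. Stack: [33, 4]
BINARY_OP + → 33 + 4 = 37. Stack: [37]
LOAD_CONST → push 9. Stack: [37, 9]
LOAD_FAST a → push -2. Stack: [37, 9, -2]
BINARY_OP + → 9 + -2 = 7. Stack: [37, 7]
BINARY_OP * → 37 * 7 = 259. Stack: [259]
STORE_FAST y → y=259. Stack: []
LOAD_FAST q → push 0. Stack: [0]
RETURN_VALUE → return 0.

33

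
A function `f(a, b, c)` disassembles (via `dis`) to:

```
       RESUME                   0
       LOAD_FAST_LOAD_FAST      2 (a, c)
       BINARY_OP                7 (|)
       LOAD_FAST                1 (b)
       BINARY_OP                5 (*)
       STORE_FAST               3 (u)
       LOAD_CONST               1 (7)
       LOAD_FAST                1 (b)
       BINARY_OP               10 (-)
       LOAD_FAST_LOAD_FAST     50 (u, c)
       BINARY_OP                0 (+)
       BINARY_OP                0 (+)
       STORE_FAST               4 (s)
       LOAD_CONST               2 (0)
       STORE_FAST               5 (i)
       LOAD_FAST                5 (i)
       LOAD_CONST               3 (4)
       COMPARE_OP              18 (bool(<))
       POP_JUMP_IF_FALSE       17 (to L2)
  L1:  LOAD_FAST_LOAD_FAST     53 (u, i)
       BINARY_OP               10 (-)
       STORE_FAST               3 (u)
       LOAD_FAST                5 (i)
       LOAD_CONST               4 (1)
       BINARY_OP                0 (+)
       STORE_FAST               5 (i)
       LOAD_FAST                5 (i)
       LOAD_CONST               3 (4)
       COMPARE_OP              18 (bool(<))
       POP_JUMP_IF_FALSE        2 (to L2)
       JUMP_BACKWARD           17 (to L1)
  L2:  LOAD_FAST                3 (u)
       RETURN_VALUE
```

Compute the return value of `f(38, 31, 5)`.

LOAD_FAST_LOAD_FAST a,c → push 38,5
BINARY_OP | → 38 | 5 = 39
LOAD_FAST b → push 31
BINARY_OP * → 39 * 31 = 1209
STORE_FAST u → u=1209
LOAD_CONST → push 7
LOAD_FAST b → push 31
BINARY_OP - → 7 - 31 = -24
LOAD_FAST_LOAD_FAST u,c → push 1209,5
BINARY_OP + → 1209 + 5 = 1214
BINARY_OP + → -24 + 1214 = 1190
STORE_FAST s → s=1190
LOAD_CONST → push 0
STORE_FAST i → i=0
LOAD_FAST i → push 0
LOAD_CONST → push 4
COMPARE_OP bool(<) → 0 vs 4 = True
POP_JUMP_IF_FALSE → pop True; no jump
LOAD_FAST_LOAD_FAST u,i → push 1209,0
BINARY_OP - → 1209 - 0 = 1209
STORE_FAST u → u=1209
LOAD_FAST i → push 0
LOAD_CONST → push 1
BINARY_OP + → 0 + 1 = 1
STORE_FAST i → i=1
LOAD_FAST i → push 1
LOAD_CONST → push 4
COMPARE_OP bool(<) → 1 vs 4 = True
POP_JUMP_IF_FALSE → pop True; no jump
LOAD_FAST_LOAD_FAST u,i → push 1209,1
BINARY_OP - → 1209 - 1 = 1208
STORE_FAST u → u=1208
LOAD_FAST i → push 1
LOAD_CONST → push 1
BINARY_OP + → 1 + 1 = 2
STORE_FAST i → i=2
LOAD_FAST i → push 2
LOAD_CONST → push 4
COMPARE_OP bool(<) → 2 vs 4 = True
POP_JUMP_IF_FALSE → pop True; no jump
LOAD_FAST_LOAD_FAST u,i → push 1208,2
BINARY_OP - → 1208 - 2 = 1206
STORE_FAST u → u=1206
LOAD_FAST i → push 2
LOAD_CONST → push 1
BINARY_OP + → 2 + 1 = 3
STORE_FAST i → i=3
LOAD_FAST i → push 3
LOAD_CONST → push 4
COMPARE_OP bool(<) → 3 vs 4 = True
POP_JUMP_IF_FALSE → pop True; no jump
LOAD_FAST_LOAD_FAST u,i → push 1206,3
BINARY_OP - → 1206 - 3 = 1203
STORE_FAST u → u=1203
LOAD_FAST i → push 3
LOAD_CONST → push 1
BINARY_OP + → 3 + 1 = 4
STORE_FAST i → i=4
LOAD_FAST i → push 4
LOAD_CONST → push 4
COMPARE_OP bool(<) → 4 vs 4 = False
POP_JUMP_IF_FALSE → pop False; jump
LOAD_FAST u → push 1203
RETURN_VALUE → return 1203.

1203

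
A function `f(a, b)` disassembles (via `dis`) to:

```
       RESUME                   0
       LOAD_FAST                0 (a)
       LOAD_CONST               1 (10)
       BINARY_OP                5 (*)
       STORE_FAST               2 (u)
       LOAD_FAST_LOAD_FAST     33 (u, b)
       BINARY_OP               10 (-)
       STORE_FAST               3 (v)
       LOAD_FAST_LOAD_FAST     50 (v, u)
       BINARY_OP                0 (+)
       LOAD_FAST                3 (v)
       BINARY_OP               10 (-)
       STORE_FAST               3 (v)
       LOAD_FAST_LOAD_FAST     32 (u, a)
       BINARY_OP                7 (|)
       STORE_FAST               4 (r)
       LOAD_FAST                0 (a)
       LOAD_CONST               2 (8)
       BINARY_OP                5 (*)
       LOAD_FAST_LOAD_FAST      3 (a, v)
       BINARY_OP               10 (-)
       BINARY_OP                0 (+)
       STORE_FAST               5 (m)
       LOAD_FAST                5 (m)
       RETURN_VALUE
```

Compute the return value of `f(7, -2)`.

LOAD_FAST a → push 7. Stack: [7]
LOAD_CONST → push 10. Stack: [7, 10]
BINARY_OP * → 7 * 10 = 70. Stack: [70]
STORE_FAST u → u=70. Stack: []
LOAD_FAST_LOAD_FAST u,b → push 70,-2. Stack: [70, -2]
BINARY_OP - → 70 - -2 = 72. Stack: [72]
STORE_FAST v → v=72. Stack: []
LOAD_FAST_LOAD_FAST v,u → push 72,70. Stack: [72, 70]
BINARY_OP + → 72 + 70 = 142. Stack: [142]
LOAD_FAST v → push 72. Stack: [142, 72]
BINARY_OP - → 142 - 72 = 70. Stack: [70]
STORE_FAST v → v=70. Stack: []
LOAD_FAST_LOAD_FAST u,a → push 70,7. Stack: [70, 7]
BINARY_OP | → 70 | 7 = 71. Stack: [71]
STORE_FAST r → r=71. Stack: []
LOAD_FAST a → push 7. Stack: [7]
LOAD_CONST → push 8. Stack: [7, 8]
BINARY_OP * → 7 * 8 = 56. Stack: [56]
LOAD_FAST_LOAD_FAST a,v → push 7,70. Stack: [56, 7, 70]
BINARY_OP - → 7 - 70 = -63. Stack: [56, -63]
BINARY_OP + → 56 + -63 = -7. Stack: [-7]
STORE_FAST m → m=-7. Stack: []
LOAD_FAST m → push -7. Stack: [-7]
RETURN_VALUE → return -7.

-7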